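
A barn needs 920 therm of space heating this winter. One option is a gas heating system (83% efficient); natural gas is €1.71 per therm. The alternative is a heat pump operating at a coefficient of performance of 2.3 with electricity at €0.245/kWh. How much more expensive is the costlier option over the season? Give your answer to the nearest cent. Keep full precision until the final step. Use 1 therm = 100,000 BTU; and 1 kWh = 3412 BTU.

Heat load = 920 therm × 100,000 = 92,000,000 BTU
Gas: input = 92,000,000 / 0.83 = 110,843,373 BTU = 1,108 therm → 1,108 × €1.71 = €1,895.42
Heat pump: 92,000,000 BTU / 3412 = 26,960 kWh heat; / 2.3 = 11,720 kWh in → × €0.245 = €2,872.22
Difference = |€1,895.42 − €2,872.22| = €976.79

€976.79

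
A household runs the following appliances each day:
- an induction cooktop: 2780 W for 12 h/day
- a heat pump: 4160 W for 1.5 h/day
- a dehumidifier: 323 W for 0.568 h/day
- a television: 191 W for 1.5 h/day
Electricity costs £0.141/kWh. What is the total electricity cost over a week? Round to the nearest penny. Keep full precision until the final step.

induction cooktop: 2780 W × 12 h × 7 d = 233,520 Wh = 233.5 kWh
heat pump: 4160 W × 1.5 h × 7 d = 43,680 Wh = 43.68 kWh
dehumidifier: 323 W × 0.568 h × 7 d = 1,284 Wh = 1.284 kWh
television: 191 W × 1.5 h × 7 d = 2,006 Wh = 2.006 kWh
Total energy = 233.5 + 43.68 + 1.284 + 2.006 = 280.5 kWh
Cost = 280.5 kWh × £0.141 = £39.55

£39.55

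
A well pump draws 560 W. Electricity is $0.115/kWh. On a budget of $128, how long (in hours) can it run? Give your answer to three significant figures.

1990 h

Energy budget = $128 / $0.115 per kWh = 1,113 kWh = 1,113,043 Wh
Runtime = 1,113,043 Wh / 560 W = 1,988 h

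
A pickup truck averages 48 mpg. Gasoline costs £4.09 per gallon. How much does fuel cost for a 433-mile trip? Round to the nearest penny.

£36.90

Fuel = 433 mi / 48 mpg = 9.021 gal
Cost = 9.021 gal × £4.09/gal = £36.90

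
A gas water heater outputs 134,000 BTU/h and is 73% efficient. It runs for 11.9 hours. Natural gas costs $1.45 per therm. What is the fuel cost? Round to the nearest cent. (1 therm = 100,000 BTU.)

$31.67

Heat delivered = 134,000 BTU/h × 11.9 h = 1,594,600 BTU
Gas input = 1,594,600 / 0.730 = 2,184,384 BTU
= 2,184,384 / 100,000 = 21.84 therm
Cost = 21.84 × $1.45/therm = $31.67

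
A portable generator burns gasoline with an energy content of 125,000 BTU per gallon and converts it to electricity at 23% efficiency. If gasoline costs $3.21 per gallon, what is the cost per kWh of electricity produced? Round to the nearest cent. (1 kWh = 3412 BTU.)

$0.38

Electrical output per gallon = 125,000 BTU × 0.23 / 3412 BTU/kWh = 8.426 kWh
Cost per kWh = $3.21 / 8.426 kWh = $0.381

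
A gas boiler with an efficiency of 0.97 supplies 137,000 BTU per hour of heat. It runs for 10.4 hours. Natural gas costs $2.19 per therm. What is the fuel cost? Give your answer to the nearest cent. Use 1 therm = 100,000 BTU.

Heat delivered = 137,000 BTU/h × 10.4 h = 1,424,800 BTU
Gas input = 1,424,800 / 0.97 = 1,468,866 BTU
= 1,468,866 / 100,000 = 14.69 therm
Cost = 14.69 × $2.19/therm = $32.17

$32.17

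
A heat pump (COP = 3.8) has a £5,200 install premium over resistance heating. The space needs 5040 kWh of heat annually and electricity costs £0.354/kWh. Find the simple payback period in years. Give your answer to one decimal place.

Resistance: 5040 kWh × £0.354 = £1,784.16/yr
Heat pump: 5040 / 3.8 = 1326 kWh in → × £0.354 = £469.52/yr
Annual savings = £1,314.64
Payback = £5,200 / £1,314.64 = 3.96 years

4.0 years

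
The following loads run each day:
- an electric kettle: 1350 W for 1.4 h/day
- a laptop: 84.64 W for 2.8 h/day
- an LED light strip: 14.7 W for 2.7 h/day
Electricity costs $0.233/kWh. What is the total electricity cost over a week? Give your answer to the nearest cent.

$3.53

electric kettle: 1350 W × 1.4 h × 7 d = 13,230 Wh = 13.23 kWh
laptop: 84.64 W × 2.8 h × 7 d = 1,659 Wh = 1.659 kWh
LED light strip: 14.7 W × 2.7 h × 7 d = 278 Wh = 0.2778 kWh
Total energy = 13.23 + 1.659 + 0.2778 = 15.17 kWh
Cost = 15.17 kWh × $0.233 = $3.53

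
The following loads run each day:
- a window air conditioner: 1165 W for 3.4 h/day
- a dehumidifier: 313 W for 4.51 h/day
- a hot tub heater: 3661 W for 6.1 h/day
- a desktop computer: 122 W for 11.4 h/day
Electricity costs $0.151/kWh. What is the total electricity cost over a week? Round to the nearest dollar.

window air conditioner: 1165 W × 3.4 h × 7 d = 27,727 Wh = 27.73 kWh
dehumidifier: 313 W × 4.51 h × 7 d = 9,881 Wh = 9.881 kWh
hot tub heater: 3661 W × 6.1 h × 7 d = 156,325 Wh = 156.3 kWh
desktop computer: 122 W × 11.4 h × 7 d = 9,736 Wh = 9.736 kWh
Total energy = 27.73 + 9.881 + 156.3 + 9.736 = 203.7 kWh
Cost = 203.7 kWh × $0.151 = $30.75 ≈ $31

$31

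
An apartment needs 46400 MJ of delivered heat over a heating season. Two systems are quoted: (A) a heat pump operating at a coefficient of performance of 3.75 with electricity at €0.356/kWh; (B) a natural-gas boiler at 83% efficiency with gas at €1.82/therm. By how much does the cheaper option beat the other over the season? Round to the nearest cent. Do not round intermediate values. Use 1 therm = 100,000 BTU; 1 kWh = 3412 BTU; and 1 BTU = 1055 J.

€259.30

Heat load = 46400 MJ = 46,400,000,000 J / 1055 = 43,981,043 BTU
Gas: input = 43,981,043 / 0.83 = 52,989,208 BTU = 529.9 therm → 529.9 × €1.82 = €964.40
Heat pump: 43,981,043 BTU / 3412 = 12,890 kWh heat; / 3.75 = 3,437 kWh in → × €0.356 = €1,223.70
Difference = |€964.40 − €1,223.70| = €259.30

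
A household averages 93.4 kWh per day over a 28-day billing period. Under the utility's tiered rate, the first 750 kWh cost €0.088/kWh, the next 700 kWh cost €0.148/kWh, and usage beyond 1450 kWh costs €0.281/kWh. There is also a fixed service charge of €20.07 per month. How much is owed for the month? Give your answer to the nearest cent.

€517.09

Usage = 93.4 kWh/day × 28 days = 2615.2 kWh
First 750 kWh × €0.088 = €66.00
Next 700 kWh × €0.148 = €103.60
Remaining 1165.2 kWh × €0.281 = €327.42
Energy charge = €497.02; + service €20.07 = €517.09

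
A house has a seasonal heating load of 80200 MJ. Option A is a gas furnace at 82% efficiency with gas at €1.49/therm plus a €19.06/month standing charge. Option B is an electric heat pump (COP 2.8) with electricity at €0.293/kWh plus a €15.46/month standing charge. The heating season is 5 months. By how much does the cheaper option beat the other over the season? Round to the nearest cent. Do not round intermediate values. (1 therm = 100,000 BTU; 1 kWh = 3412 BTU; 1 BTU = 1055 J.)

€932.11

Heat load = 80200 MJ = 80,200,000,000 J / 1055 = 76,018,957 BTU
Gas: input = 76,018,957 / 0.82 = 92,706,046 BTU = 927.1 therm → 927.1 × €1.49 = €1,381.32; + 5 × €19.06 standing = €1,476.62
Heat pump: 76,018,957 BTU / 3412 = 22,280 kWh heat; / 2.8 = 7,957 kWh in → × €0.293 = €2,331.43; + 5 × €15.46 standing = €2,408.73
Difference = |€1,476.62 − €2,408.73| = €932.11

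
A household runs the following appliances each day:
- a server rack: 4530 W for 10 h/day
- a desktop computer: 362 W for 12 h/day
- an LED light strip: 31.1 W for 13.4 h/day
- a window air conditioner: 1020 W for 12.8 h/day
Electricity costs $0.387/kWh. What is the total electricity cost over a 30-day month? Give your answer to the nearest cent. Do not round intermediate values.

server rack: 4530 W × 10 h × 30 d = 1,359,000 Wh = 1,359 kWh
desktop computer: 362 W × 12 h × 30 d = 130,320 Wh = 130.3 kWh
LED light strip: 31.1 W × 13.4 h × 30 d = 12,502 Wh = 12.5 kWh
window air conditioner: 1020 W × 12.8 h × 30 d = 391,680 Wh = 391.7 kWh
Total energy = 1,359 + 130.3 + 12.5 + 391.7 = 1,894 kWh
Cost = 1,894 kWh × $0.387 = $732.79

$732.79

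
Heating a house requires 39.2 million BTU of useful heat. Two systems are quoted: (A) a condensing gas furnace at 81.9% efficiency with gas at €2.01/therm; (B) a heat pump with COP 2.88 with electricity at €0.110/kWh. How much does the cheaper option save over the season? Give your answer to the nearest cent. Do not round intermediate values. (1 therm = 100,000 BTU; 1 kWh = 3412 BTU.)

€523.24

Heat load = 39.2 × 10⁶ BTU = 39,200,000 BTU
Gas: input = 39,200,000 / 0.819 = 47,863,248 BTU = 478.6 therm → 478.6 × €2.01 = €962.05
Heat pump: 39,200,000 BTU / 3412 = 11,490 kWh heat; / 2.88 = 3,989 kWh in → × €0.110 = €438.81
Difference = |€962.05 − €438.81| = €523.24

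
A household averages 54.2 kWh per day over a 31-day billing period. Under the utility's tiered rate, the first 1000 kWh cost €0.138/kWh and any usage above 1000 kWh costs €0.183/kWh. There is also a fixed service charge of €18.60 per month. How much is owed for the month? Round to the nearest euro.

€281

Usage = 54.2 kWh/day × 31 days = 1680.2 kWh
First 1000 kWh × €0.138 = €138.00
Remaining 680.2 kWh × €0.183 = €124.48
Energy charge = €262.48; + service €18.60 = €281.08 ≈ €281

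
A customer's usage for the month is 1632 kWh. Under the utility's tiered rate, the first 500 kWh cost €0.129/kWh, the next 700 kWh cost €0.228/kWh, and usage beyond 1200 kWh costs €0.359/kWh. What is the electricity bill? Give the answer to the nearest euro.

First 500 kWh × €0.129 = €64.50
Next 700 kWh × €0.228 = €159.60
Remaining 432 kWh × €0.359 = €155.09
Total = €379.19 ≈ €379

€379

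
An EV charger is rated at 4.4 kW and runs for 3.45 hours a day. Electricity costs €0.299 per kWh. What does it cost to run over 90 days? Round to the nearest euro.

€408

Energy = 4400 W × 3.45 h/day × 90 days = 1,366,200 Wh = 1,366 kWh
Cost = 1,366 kWh × €0.299/kWh = €408.49 ≈ €408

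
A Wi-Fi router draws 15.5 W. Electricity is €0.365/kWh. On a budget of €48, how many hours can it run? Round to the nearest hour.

8484 h

Energy budget = €48 / €0.365 per kWh = 131.5 kWh = 131,507 Wh
Runtime = 131,507 Wh / 15.5 W = 8,484 h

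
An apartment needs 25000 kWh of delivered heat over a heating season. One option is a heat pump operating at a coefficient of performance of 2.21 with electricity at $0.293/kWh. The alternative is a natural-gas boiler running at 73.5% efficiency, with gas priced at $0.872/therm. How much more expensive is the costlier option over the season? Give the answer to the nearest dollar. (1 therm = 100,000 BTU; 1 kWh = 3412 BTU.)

$2302

Heat load = 25000 kWh × 3412 = 85,300,000 BTU
Gas: input = 85,300,000 / 0.735 = 116,054,422 BTU = 1,161 therm → 1,161 × $0.872 = $1,011.99
Heat pump: 85,300,000 BTU / 3412 = 25,000 kWh heat; / 2.21 = 11,310 kWh in → × $0.293 = $3,314.48
Difference = |$1,011.99 − $3,314.48| = $2,302.49 ≈ $2302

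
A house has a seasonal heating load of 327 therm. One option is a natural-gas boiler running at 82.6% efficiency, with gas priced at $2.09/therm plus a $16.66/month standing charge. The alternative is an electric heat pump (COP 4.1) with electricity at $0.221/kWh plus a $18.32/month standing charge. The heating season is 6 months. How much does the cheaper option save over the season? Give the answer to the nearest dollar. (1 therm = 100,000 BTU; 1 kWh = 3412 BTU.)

Heat load = 327 therm × 100,000 = 32,700,000 BTU
Gas: input = 32,700,000 / 0.826 = 39,588,378 BTU = 395.9 therm → 395.9 × $2.09 = $827.40; + 6 × $16.66 standing = $927.36
Heat pump: 32,700,000 BTU / 3412 = 9,584 kWh heat; / 4.1 = 2,338 kWh in → × $0.221 = $516.59; + 6 × $18.32 standing = $626.51
Difference = |$927.36 − $626.51| = $300.85 ≈ $301

$301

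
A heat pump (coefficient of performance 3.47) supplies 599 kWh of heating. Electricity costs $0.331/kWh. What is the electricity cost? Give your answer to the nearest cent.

$57.14

Electrical input = 599 kWh / 3.47 = 172.6 kWh
Cost = 172.6 × $0.331/kWh = $57.14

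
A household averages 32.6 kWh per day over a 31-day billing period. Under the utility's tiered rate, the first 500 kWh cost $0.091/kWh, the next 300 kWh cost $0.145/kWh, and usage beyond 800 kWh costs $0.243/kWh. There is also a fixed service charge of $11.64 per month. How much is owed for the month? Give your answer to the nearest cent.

$151.82

Usage = 32.6 kWh/day × 31 days = 1010.6 kWh
First 500 kWh × $0.091 = $45.50
Next 300 kWh × $0.145 = $43.50
Remaining 210.6 kWh × $0.243 = $51.18
Energy charge = $140.18; + service $11.64 = $151.82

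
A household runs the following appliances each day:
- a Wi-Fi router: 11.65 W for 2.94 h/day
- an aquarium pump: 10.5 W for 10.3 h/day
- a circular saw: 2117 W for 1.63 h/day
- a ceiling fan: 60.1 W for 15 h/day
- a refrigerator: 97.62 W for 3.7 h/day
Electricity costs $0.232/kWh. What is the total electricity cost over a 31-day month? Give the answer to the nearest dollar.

$35

Wi-Fi router: 11.65 W × 2.94 h × 31 d = 1,062 Wh = 1.062 kWh
aquarium pump: 10.5 W × 10.3 h × 31 d = 3,353 Wh = 3.353 kWh
circular saw: 2117 W × 1.63 h × 31 d = 106,972 Wh = 107 kWh
ceiling fan: 60.1 W × 15 h × 31 d = 27,946 Wh = 27.95 kWh
refrigerator: 97.62 W × 3.7 h × 31 d = 11,197 Wh = 11.2 kWh
Total energy = 1.062 + 3.353 + 107 + 27.95 + 11.2 = 150.5 kWh
Cost = 150.5 kWh × $0.232 = $34.92 ≈ $35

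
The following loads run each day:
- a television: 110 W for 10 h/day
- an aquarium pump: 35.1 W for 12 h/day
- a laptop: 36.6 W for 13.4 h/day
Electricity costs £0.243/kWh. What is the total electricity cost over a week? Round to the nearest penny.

£3.42

television: 110 W × 10 h × 7 d = 7,700 Wh = 7.7 kWh
aquarium pump: 35.1 W × 12 h × 7 d = 2,948 Wh = 2.948 kWh
laptop: 36.6 W × 13.4 h × 7 d = 3,433 Wh = 3.433 kWh
Total energy = 7.7 + 2.948 + 3.433 = 14.08 kWh
Cost = 14.08 kWh × £0.243 = £3.42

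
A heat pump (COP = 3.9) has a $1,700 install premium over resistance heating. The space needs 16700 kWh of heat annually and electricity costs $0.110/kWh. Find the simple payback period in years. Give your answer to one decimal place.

Resistance: 16700 kWh × $0.110 = $1,837.00/yr
Heat pump: 16700 / 3.9 = 4282 kWh in → × $0.110 = $471.03/yr
Annual savings = $1,365.97
Payback = $1,700 / $1,365.97 = 1.24 years

1.2 years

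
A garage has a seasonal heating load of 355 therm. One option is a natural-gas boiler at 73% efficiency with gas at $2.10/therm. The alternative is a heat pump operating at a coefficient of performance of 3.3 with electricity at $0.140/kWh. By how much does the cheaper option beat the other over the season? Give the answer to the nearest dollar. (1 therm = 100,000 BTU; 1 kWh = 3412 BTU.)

Heat load = 355 therm × 100,000 = 35,500,000 BTU
Gas: input = 35,500,000 / 0.73 = 48,630,137 BTU = 486.3 therm → 486.3 × $2.10 = $1,021.23
Heat pump: 35,500,000 BTU / 3412 = 10,400 kWh heat; / 3.3 = 3,153 kWh in → × $0.140 = $441.40
Difference = |$1,021.23 − $441.40| = $579.83 ≈ $580

$580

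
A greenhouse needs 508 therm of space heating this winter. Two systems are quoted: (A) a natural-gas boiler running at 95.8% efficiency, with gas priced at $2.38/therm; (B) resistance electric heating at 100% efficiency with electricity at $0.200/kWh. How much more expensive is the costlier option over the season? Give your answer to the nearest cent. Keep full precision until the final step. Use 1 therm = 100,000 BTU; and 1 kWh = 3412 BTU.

Heat load = 508 therm × 100,000 = 50,800,000 BTU
Gas: input = 50,800,000 / 0.958 = 53,027,140 BTU = 530.3 therm → 530.3 × $2.38 = $1,262.05
Electric: 50,800,000 BTU / 3412 = 14,890 kWh → × $0.200 = $2,977.73
Difference = |$1,262.05 − $2,977.73| = $1,715.68

$1715.68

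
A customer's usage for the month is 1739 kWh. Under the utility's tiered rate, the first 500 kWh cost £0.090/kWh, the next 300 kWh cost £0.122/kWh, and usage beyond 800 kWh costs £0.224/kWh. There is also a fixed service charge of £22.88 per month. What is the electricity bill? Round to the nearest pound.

First 500 kWh × £0.090 = £45.00
Next 300 kWh × £0.122 = £36.60
Remaining 939 kWh × £0.224 = £210.34
Energy charge = £291.94; + service £22.88 = £314.82 ≈ £315

£315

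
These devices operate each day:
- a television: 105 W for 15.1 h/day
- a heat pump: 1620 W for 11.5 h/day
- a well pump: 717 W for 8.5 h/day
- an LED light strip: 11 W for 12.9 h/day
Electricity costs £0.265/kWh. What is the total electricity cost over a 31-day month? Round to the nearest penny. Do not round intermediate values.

£217.30

television: 105 W × 15.1 h × 31 d = 49,150 Wh = 49.15 kWh
heat pump: 1620 W × 11.5 h × 31 d = 577,530 Wh = 577.5 kWh
well pump: 717 W × 8.5 h × 31 d = 188,930 Wh = 188.9 kWh
LED light strip: 11 W × 12.9 h × 31 d = 4,399 Wh = 4.399 kWh
Total energy = 49.15 + 577.5 + 188.9 + 4.399 = 820 kWh
Cost = 820 kWh × £0.265 = £217.30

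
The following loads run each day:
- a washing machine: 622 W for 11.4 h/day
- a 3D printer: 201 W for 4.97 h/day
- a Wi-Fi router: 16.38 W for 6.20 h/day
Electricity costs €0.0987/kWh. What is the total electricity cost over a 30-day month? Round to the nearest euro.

washing machine: 622 W × 11.4 h × 30 d = 212,724 Wh = 212.7 kWh
3D printer: 201 W × 4.97 h × 30 d = 29,969 Wh = 29.97 kWh
Wi-Fi router: 16.38 W × 6.20 h × 30 d = 3,047 Wh = 3.047 kWh
Total energy = 212.7 + 29.97 + 3.047 = 245.7 kWh
Cost = 245.7 kWh × €0.0987 = €24.25 ≈ €24

€24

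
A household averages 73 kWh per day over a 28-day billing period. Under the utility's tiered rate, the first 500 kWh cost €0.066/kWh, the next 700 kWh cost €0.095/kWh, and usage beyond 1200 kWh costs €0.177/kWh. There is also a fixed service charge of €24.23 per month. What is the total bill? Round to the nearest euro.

Usage = 73 kWh/day × 28 days = 2044 kWh
First 500 kWh × €0.066 = €33.00
Next 700 kWh × €0.095 = €66.50
Remaining 844 kWh × €0.177 = €149.39
Energy charge = €248.89; + service €24.23 = €273.12 ≈ €273

€273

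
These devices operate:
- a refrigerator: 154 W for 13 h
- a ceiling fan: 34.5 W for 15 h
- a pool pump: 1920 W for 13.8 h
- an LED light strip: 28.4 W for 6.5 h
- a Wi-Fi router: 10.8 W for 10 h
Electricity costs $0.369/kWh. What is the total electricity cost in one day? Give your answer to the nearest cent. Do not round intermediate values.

refrigerator: 154 W × 13 h = 2,002 Wh = 2.002 kWh
ceiling fan: 34.5 W × 15 h = 518 Wh = 0.5175 kWh
pool pump: 1920 W × 13.8 h = 26,496 Wh = 26.5 kWh
LED light strip: 28.4 W × 6.5 h = 185 Wh = 0.1846 kWh
Wi-Fi router: 10.8 W × 10 h = 108 Wh = 0.108 kWh
Total energy = 2.002 + 0.5175 + 26.5 + 0.1846 + 0.108 = 29.31 kWh
Cost = 29.31 kWh × $0.369 = $10.81

$10.81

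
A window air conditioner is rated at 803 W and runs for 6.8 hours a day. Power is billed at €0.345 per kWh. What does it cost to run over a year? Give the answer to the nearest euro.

Energy = 803 W × 6.8 h/day × 365 days = 1,993,046 Wh = 1,993 kWh
Cost = 1,993 kWh × €0.345/kWh = €687.60 ≈ €688

€688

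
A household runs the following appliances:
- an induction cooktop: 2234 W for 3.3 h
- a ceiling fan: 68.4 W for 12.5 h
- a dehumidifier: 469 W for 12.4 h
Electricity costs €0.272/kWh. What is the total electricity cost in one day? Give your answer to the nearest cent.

€3.82

induction cooktop: 2234 W × 3.3 h = 7,372 Wh = 7.372 kWh
ceiling fan: 68.4 W × 12.5 h = 855 Wh = 0.855 kWh
dehumidifier: 469 W × 12.4 h = 5,816 Wh = 5.816 kWh
Total energy = 7.372 + 0.855 + 5.816 = 14.04 kWh
Cost = 14.04 kWh × €0.272 = €3.82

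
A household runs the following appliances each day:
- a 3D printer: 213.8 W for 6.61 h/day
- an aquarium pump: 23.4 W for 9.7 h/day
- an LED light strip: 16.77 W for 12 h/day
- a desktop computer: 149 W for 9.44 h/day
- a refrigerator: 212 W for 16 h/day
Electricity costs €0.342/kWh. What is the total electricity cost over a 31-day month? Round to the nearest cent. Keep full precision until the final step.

3D printer: 213.8 W × 6.61 h × 31 d = 43,810 Wh = 43.81 kWh
aquarium pump: 23.4 W × 9.7 h × 31 d = 7,036 Wh = 7.036 kWh
LED light strip: 16.77 W × 12 h × 31 d = 6,238 Wh = 6.238 kWh
desktop computer: 149 W × 9.44 h × 31 d = 43,603 Wh = 43.6 kWh
refrigerator: 212 W × 16 h × 31 d = 105,152 Wh = 105.2 kWh
Total energy = 43.81 + 7.036 + 6.238 + 43.6 + 105.2 = 205.8 kWh
Cost = 205.8 kWh × €0.342 = €70.40

€70.40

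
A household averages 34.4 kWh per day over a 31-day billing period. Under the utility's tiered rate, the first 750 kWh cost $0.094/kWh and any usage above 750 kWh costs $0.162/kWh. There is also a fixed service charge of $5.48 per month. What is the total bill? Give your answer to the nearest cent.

$127.24

Usage = 34.4 kWh/day × 31 days = 1066.4 kWh
First 750 kWh × $0.094 = $70.50
Remaining 316.4 kWh × $0.162 = $51.26
Energy charge = $121.76; + service $5.48 = $127.24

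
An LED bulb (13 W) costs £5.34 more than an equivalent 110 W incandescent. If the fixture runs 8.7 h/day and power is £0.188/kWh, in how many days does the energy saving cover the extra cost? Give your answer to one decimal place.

33.7 days

Power saved = 110 − 13 = 97 W
Daily energy saved = 97 W × 8.7 h = 843.9 Wh = 0.8439 kWh
Daily savings = 0.8439 × £0.188 = £0.1587
Payback = £5.34 / £0.1587 per day = 33.66 days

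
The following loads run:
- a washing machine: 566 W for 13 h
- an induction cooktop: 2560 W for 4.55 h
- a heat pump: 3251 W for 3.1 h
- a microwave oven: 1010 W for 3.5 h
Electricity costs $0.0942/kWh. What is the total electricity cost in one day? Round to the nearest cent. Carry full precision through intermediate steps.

$3.07

washing machine: 566 W × 13 h = 7,358 Wh = 7.358 kWh
induction cooktop: 2560 W × 4.55 h = 11,648 Wh = 11.65 kWh
heat pump: 3251 W × 3.1 h = 10,078 Wh = 10.08 kWh
microwave oven: 1010 W × 3.5 h = 3,535 Wh = 3.535 kWh
Total energy = 7.358 + 11.65 + 10.08 + 3.535 = 32.62 kWh
Cost = 32.62 kWh × $0.0942 = $3.07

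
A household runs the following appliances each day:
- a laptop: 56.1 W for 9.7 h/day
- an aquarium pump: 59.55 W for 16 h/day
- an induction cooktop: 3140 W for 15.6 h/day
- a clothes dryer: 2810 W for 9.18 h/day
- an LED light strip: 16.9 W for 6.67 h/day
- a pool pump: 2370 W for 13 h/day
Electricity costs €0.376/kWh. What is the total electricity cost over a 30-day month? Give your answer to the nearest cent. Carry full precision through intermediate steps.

laptop: 56.1 W × 9.7 h × 30 d = 16,325 Wh = 16.33 kWh
aquarium pump: 59.55 W × 16 h × 30 d = 28,584 Wh = 28.58 kWh
induction cooktop: 3140 W × 15.6 h × 30 d = 1,469,520 Wh = 1,470 kWh
clothes dryer: 2810 W × 9.18 h × 30 d = 773,874 Wh = 773.9 kWh
LED light strip: 16.9 W × 6.67 h × 30 d = 3,382 Wh = 3.382 kWh
pool pump: 2370 W × 13 h × 30 d = 924,300 Wh = 924.3 kWh
Total energy = 16.33 + 28.58 + 1,470 + 773.9 + 3.382 + 924.3 = 3,216 kWh
Cost = 3,216 kWh × €0.376 = €1,209.21

€1209.21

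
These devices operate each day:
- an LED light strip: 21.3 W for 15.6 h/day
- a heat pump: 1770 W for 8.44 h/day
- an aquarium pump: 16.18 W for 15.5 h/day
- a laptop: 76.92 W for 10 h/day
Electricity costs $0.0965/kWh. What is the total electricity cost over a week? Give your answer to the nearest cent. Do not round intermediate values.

LED light strip: 21.3 W × 15.6 h × 7 d = 2,326 Wh = 2.326 kWh
heat pump: 1770 W × 8.44 h × 7 d = 104,572 Wh = 104.6 kWh
aquarium pump: 16.18 W × 15.5 h × 7 d = 1,756 Wh = 1.756 kWh
laptop: 76.92 W × 10 h × 7 d = 5,384 Wh = 5.384 kWh
Total energy = 2.326 + 104.6 + 1.756 + 5.384 = 114 kWh
Cost = 114 kWh × $0.0965 = $11.00

$11.00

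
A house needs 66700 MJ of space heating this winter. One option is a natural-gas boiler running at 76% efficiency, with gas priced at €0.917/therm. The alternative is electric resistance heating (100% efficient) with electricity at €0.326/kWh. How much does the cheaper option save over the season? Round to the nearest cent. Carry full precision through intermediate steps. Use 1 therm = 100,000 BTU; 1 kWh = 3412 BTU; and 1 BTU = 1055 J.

€5277.79

Heat load = 66700 MJ = 66,700,000,000 J / 1055 = 63,222,749 BTU
Gas: input = 63,222,749 / 0.76 = 83,187,827 BTU = 831.9 therm → 831.9 × €0.917 = €762.83
Electric: 63,222,749 BTU / 3412 = 18,530 kWh → × €0.326 = €6,040.63
Difference = |€762.83 − €6,040.63| = €5,277.79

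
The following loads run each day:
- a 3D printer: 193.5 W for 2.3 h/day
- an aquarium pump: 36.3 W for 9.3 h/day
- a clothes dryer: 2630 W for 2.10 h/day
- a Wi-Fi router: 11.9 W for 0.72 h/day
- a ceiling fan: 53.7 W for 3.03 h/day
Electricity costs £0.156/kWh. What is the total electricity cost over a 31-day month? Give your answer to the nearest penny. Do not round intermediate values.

3D printer: 193.5 W × 2.3 h × 31 d = 13,797 Wh = 13.8 kWh
aquarium pump: 36.3 W × 9.3 h × 31 d = 10,465 Wh = 10.47 kWh
clothes dryer: 2630 W × 2.10 h × 31 d = 171,213 Wh = 171.2 kWh
Wi-Fi router: 11.9 W × 0.72 h × 31 d = 266 Wh = 0.2656 kWh
ceiling fan: 53.7 W × 3.03 h × 31 d = 5,044 Wh = 5.044 kWh
Total energy = 13.8 + 10.47 + 171.2 + 0.2656 + 5.044 = 200.8 kWh
Cost = 200.8 kWh × £0.156 = £31.32

£31.32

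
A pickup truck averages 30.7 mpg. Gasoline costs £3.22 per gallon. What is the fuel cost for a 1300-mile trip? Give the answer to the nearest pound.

£136

Fuel = 1300 mi / 30.7 mpg = 42.35 gal
Cost = 42.35 gal × £3.22/gal = £136.35 ≈ £136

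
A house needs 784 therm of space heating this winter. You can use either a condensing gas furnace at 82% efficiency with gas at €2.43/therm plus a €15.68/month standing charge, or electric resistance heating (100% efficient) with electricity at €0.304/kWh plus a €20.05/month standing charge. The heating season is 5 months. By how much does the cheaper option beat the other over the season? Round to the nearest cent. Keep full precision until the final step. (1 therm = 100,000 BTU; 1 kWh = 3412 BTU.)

Heat load = 784 therm × 100,000 = 78,400,000 BTU
Gas: input = 78,400,000 / 0.82 = 95,609,756 BTU = 956.1 therm → 956.1 × €2.43 = €2,323.32; + 5 × €15.68 standing = €2,401.72
Electric: 78,400,000 BTU / 3412 = 22,980 kWh → × €0.304 = €6,985.23; + 5 × €20.05 standing = €7,085.48
Difference = |€2,401.72 − €7,085.48| = €4,683.76

€4683.76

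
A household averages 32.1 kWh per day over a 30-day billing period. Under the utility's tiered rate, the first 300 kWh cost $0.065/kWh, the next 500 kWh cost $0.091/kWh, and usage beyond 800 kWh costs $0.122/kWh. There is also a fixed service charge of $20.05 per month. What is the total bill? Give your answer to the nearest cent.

$104.94

Usage = 32.1 kWh/day × 30 days = 963 kWh
First 300 kWh × $0.065 = $19.50
Next 500 kWh × $0.091 = $45.50
Remaining 163 kWh × $0.122 = $19.89
Energy charge = $84.89; + service $20.05 = $104.94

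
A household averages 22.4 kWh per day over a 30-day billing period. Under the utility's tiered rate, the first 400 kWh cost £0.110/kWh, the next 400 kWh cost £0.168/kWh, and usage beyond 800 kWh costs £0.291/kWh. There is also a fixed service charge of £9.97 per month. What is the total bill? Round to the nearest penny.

£99.67

Usage = 22.4 kWh/day × 30 days = 672 kWh
First 400 kWh × £0.110 = £44.00
Next 272 kWh × £0.168 = £45.70
Remaining tier: 0 kWh (not reached)
Energy charge = £89.70; + service £9.97 = £99.67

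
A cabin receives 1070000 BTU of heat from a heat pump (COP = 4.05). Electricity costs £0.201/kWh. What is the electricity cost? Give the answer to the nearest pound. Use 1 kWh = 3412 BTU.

Heat delivered = 1,070,000 BTU / 3412 = 313.6 kWh
Electrical input = 313.6 kWh / 4.05 = 77.43 kWh
Cost = 77.43 × £0.201/kWh = £15.56 ≈ £16

£16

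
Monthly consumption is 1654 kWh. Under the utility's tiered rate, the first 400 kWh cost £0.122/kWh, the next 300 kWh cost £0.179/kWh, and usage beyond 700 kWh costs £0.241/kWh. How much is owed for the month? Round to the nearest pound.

First 400 kWh × £0.122 = £48.80
Next 300 kWh × £0.179 = £53.70
Remaining 954 kWh × £0.241 = £229.91
Total = £332.41 ≈ £332

£332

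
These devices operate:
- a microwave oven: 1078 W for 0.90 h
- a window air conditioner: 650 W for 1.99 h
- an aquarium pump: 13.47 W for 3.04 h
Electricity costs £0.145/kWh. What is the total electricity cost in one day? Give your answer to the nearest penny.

microwave oven: 1078 W × 0.90 h = 970 Wh = 0.9702 kWh
window air conditioner: 650 W × 1.99 h = 1,294 Wh = 1.294 kWh
aquarium pump: 13.47 W × 3.04 h = 41 Wh = 0.04095 kWh
Total energy = 0.9702 + 1.294 + 0.04095 = 2.305 kWh
Cost = 2.305 kWh × £0.145 = £0.33

£0.33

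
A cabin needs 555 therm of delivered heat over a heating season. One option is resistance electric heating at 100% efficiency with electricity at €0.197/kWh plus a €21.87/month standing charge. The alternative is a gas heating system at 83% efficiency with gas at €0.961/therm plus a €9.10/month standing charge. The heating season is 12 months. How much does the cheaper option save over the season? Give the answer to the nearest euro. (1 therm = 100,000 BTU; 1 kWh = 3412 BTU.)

Heat load = 555 therm × 100,000 = 55,500,000 BTU
Gas: input = 55,500,000 / 0.83 = 66,867,470 BTU = 668.7 therm → 668.7 × €0.961 = €642.60; + 12 × €9.10 standing = €751.80
Electric: 55,500,000 BTU / 3412 = 16,270 kWh → × €0.197 = €3,204.43; + 12 × €21.87 standing = €3,466.87
Difference = |€751.80 − €3,466.87| = €2,715.07 ≈ €2715

€2715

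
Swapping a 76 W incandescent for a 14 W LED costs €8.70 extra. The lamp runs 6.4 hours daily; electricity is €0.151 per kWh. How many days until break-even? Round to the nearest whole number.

Power saved = 76 − 14 = 62 W
Daily energy saved = 62 W × 6.4 h = 396.8 Wh = 0.3968 kWh
Daily savings = 0.3968 × €0.151 = €0.0599
Payback = €8.70 / €0.0599 per day = 145.2 days

145 days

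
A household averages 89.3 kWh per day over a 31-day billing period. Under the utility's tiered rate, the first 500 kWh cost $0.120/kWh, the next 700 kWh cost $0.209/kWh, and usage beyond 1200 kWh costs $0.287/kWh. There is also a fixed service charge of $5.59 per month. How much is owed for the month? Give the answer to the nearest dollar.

Usage = 89.3 kWh/day × 31 days = 2768.3 kWh
First 500 kWh × $0.120 = $60.00
Next 700 kWh × $0.209 = $146.30
Remaining 1568.3 kWh × $0.287 = $450.10
Energy charge = $656.40; + service $5.59 = $661.99 ≈ $662

$662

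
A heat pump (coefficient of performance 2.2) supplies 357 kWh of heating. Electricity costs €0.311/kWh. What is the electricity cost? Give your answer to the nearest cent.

€50.47

Electrical input = 357 kWh / 2.2 = 162.3 kWh
Cost = 162.3 × €0.311/kWh = €50.47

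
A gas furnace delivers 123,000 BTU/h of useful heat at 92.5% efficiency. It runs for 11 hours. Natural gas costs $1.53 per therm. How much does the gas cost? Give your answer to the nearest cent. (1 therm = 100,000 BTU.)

Heat delivered = 123,000 BTU/h × 11 h = 1,353,000 BTU
Gas input = 1,353,000 / 0.925 = 1,462,703 BTU
= 1,462,703 / 100,000 = 14.63 therm
Cost = 14.63 × $1.53/therm = $22.38

$22.38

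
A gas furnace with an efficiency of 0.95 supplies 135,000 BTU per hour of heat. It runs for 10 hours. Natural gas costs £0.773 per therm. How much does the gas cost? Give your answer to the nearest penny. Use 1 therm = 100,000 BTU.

Heat delivered = 135,000 BTU/h × 10 h = 1,350,000 BTU
Gas input = 1,350,000 / 0.95 = 1,421,053 BTU
= 1,421,053 / 100,000 = 14.21 therm
Cost = 14.21 × £0.773/therm = £10.98

£10.98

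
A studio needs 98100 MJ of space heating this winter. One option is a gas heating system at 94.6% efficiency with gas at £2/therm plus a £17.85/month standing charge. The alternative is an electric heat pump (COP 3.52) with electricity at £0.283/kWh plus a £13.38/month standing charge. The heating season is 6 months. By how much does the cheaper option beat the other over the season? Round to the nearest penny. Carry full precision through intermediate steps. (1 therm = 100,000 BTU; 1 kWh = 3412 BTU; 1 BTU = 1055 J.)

£198.35

Heat load = 98100 MJ = 98,100,000,000 J / 1055 = 92,985,782 BTU
Gas: input = 92,985,782 / 0.946 = 98,293,638 BTU = 982.9 therm → 982.9 × £2 = £1,965.87; + 6 × £17.85 standing = £2,072.97
Heat pump: 92,985,782 BTU / 3412 = 27,250 kWh heat; / 3.52 = 7,742 kWh in → × £0.283 = £2,191.05; + 6 × £13.38 standing = £2,271.33
Difference = |£2,072.97 − £2,271.33| = £198.35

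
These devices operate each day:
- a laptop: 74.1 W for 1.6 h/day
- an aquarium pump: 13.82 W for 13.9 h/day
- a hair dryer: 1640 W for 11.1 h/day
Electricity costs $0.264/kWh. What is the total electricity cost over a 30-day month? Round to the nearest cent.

$146.64

laptop: 74.1 W × 1.6 h × 30 d = 3,557 Wh = 3.557 kWh
aquarium pump: 13.82 W × 13.9 h × 30 d = 5,763 Wh = 5.763 kWh
hair dryer: 1640 W × 11.1 h × 30 d = 546,120 Wh = 546.1 kWh
Total energy = 3.557 + 5.763 + 546.1 = 555.4 kWh
Cost = 555.4 kWh × $0.264 = $146.64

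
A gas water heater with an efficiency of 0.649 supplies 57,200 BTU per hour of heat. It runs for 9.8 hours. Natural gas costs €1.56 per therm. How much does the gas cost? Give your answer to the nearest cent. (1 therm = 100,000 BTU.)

€13.47

Heat delivered = 57,200 BTU/h × 9.8 h = 560,560 BTU
Gas input = 560,560 / 0.649 = 863,729 BTU
= 863,729 / 100,000 = 8.637 therm
Cost = 8.637 × €1.56/therm = €13.47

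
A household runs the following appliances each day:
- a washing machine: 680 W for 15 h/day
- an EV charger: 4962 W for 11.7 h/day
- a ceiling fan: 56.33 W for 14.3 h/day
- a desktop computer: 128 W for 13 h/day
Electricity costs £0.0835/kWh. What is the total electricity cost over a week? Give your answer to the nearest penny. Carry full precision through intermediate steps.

washing machine: 680 W × 15 h × 7 d = 71,400 Wh = 71.4 kWh
EV charger: 4962 W × 11.7 h × 7 d = 406,388 Wh = 406.4 kWh
ceiling fan: 56.33 W × 14.3 h × 7 d = 5,639 Wh = 5.639 kWh
desktop computer: 128 W × 13 h × 7 d = 11,648 Wh = 11.65 kWh
Total energy = 71.4 + 406.4 + 5.639 + 11.65 = 495.1 kWh
Cost = 495.1 kWh × £0.0835 = £41.34

£41.34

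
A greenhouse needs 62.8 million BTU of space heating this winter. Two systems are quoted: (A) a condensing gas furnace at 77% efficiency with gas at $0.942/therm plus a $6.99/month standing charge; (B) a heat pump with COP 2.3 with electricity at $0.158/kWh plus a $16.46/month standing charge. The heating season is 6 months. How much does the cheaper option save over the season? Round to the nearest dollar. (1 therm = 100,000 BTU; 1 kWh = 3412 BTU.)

Heat load = 62.8 × 10⁶ BTU = 62,800,000 BTU
Gas: input = 62,800,000 / 0.77 = 81,558,442 BTU = 815.6 therm → 815.6 × $0.942 = $768.28; + 6 × $6.99 standing = $810.22
Heat pump: 62,800,000 BTU / 3412 = 18,410 kWh heat; / 2.3 = 8,002 kWh in → × $0.158 = $1,264.39; + 6 × $16.46 standing = $1,363.15
Difference = |$810.22 − $1,363.15| = $552.93 ≈ $553

$553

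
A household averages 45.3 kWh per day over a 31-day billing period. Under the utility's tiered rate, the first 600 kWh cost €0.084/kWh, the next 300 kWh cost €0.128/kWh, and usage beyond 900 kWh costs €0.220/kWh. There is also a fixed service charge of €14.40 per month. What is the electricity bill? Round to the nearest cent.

Usage = 45.3 kWh/day × 31 days = 1404.3 kWh
First 600 kWh × €0.084 = €50.40
Next 300 kWh × €0.128 = €38.40
Remaining 504.3 kWh × €0.220 = €110.95
Energy charge = €199.75; + service €14.40 = €214.15

€214.15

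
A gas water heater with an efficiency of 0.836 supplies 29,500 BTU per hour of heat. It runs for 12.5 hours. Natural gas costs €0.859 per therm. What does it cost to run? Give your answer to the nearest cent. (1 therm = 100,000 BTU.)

Heat delivered = 29,500 BTU/h × 12.5 h = 368,750 BTU
Gas input = 368,750 / 0.836 = 441,089 BTU
= 441,089 / 100,000 = 4.411 therm
Cost = 4.411 × €0.859/therm = €3.79

€3.79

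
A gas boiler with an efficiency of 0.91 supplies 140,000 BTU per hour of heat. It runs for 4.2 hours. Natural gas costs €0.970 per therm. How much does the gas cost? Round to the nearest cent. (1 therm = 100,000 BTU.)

€6.27

Heat delivered = 140,000 BTU/h × 4.2 h = 588,000 BTU
Gas input = 588,000 / 0.91 = 646,154 BTU
= 646,154 / 100,000 = 6.462 therm
Cost = 6.462 × €0.970/therm = €6.27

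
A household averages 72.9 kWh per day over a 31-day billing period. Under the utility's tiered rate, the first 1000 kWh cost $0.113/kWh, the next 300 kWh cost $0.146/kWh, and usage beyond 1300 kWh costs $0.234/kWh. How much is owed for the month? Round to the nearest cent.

$381.42

Usage = 72.9 kWh/day × 31 days = 2259.9 kWh
First 1000 kWh × $0.113 = $113.00
Next 300 kWh × $0.146 = $43.80
Remaining 959.9 kWh × $0.234 = $224.62
Total = $381.42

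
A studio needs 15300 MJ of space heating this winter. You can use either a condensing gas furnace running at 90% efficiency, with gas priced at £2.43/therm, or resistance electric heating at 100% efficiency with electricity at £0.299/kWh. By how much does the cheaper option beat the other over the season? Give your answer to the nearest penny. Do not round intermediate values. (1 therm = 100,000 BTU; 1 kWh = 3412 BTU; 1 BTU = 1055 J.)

£879.31

Heat load = 15300 MJ = 15,300,000,000 J / 1055 = 14,502,370 BTU
Gas: input = 14,502,370 / 0.90 = 16,113,744 BTU = 161.1 therm → 161.1 × £2.43 = £391.56
Electric: 14,502,370 BTU / 3412 = 4,250 kWh → × £0.299 = £1,270.87
Difference = |£391.56 − £1,270.87| = £879.31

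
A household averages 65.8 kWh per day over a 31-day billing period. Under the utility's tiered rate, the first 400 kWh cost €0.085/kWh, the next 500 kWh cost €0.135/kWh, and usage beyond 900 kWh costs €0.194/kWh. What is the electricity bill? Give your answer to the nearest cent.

€322.62

Usage = 65.8 kWh/day × 31 days = 2039.8 kWh
First 400 kWh × €0.085 = €34.00
Next 500 kWh × €0.135 = €67.50
Remaining 1139.8 kWh × €0.194 = €221.12
Total = €322.62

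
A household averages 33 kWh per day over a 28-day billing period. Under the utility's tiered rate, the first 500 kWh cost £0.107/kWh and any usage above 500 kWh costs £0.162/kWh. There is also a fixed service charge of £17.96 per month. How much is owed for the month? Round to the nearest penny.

£140.15

Usage = 33 kWh/day × 28 days = 924 kWh
First 500 kWh × £0.107 = £53.50
Remaining 424 kWh × £0.162 = £68.69
Energy charge = £122.19; + service £17.96 = £140.15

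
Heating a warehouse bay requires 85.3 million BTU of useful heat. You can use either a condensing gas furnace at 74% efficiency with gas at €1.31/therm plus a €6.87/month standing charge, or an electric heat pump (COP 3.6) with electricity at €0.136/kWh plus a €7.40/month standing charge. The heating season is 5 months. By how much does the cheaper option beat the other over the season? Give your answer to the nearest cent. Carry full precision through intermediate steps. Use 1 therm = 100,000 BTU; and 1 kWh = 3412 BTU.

Heat load = 85.3 × 10⁶ BTU = 85,300,000 BTU
Gas: input = 85,300,000 / 0.74 = 115,270,270 BTU = 1,153 therm → 1,153 × €1.31 = €1,510.04; + 5 × €6.87 standing = €1,544.39
Heat pump: 85,300,000 BTU / 3412 = 25,000 kWh heat; / 3.6 = 6,944 kWh in → × €0.136 = €944.44; + 5 × €7.40 standing = €981.44
Difference = |€1,544.39 − €981.44| = €562.95

€562.95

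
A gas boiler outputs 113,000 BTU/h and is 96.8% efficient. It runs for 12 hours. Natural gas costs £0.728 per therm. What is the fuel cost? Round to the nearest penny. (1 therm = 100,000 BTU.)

£10.20

Heat delivered = 113,000 BTU/h × 12 h = 1,356,000 BTU
Gas input = 1,356,000 / 0.968 = 1,400,826 BTU
= 1,400,826 / 100,000 = 14.01 therm
Cost = 14.01 × £0.728/therm = £10.20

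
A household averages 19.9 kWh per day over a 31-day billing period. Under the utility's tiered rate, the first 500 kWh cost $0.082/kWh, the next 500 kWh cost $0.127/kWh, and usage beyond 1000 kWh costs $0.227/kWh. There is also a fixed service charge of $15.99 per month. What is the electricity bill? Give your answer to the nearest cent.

$71.84

Usage = 19.9 kWh/day × 31 days = 616.9 kWh
First 500 kWh × $0.082 = $41.00
Next 116.9 kWh × $0.127 = $14.85
Remaining tier: 0 kWh (not reached)
Energy charge = $55.85; + service $15.99 = $71.84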